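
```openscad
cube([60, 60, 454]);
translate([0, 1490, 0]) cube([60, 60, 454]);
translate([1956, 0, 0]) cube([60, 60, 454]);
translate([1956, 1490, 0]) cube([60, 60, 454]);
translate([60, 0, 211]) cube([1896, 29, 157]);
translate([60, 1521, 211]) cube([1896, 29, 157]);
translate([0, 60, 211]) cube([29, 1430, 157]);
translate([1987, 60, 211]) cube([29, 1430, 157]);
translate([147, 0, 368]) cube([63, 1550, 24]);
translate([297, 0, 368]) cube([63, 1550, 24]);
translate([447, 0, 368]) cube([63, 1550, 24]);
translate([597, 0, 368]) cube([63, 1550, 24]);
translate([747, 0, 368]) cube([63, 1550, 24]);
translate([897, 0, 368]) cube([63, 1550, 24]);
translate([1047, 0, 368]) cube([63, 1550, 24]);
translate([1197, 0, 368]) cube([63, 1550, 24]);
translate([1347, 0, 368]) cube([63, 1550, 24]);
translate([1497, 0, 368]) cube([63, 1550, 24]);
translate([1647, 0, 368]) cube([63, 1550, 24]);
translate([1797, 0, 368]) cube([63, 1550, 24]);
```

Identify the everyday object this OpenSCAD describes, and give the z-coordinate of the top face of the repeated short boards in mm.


A bed frame. The slat-top height is 392 mm.

Four posts, four rails, and a row of slats — a bed frame. Slats sit on the rails at z = 211 + 157 = 368; with slat thickness 24, the top is 392 mm.


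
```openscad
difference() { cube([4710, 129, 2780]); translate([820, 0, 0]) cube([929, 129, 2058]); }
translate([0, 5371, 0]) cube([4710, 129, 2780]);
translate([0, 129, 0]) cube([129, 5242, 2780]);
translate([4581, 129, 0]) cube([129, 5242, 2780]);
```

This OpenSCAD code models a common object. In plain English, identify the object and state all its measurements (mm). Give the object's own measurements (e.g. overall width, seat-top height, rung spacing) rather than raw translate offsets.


A single room: four walls, each 2780 mm tall and 129 mm thick, enclosing an outside footprint 4710×5500 mm (x × y), no floor or roof. The front and back walls (−y and +y sides) run the full x-width; the side walls fit between their inner faces. A door opening 929 mm wide and 2058 mm tall is cut through the front wall from the floor up, its −x edge 820 mm from the wall's −x end.


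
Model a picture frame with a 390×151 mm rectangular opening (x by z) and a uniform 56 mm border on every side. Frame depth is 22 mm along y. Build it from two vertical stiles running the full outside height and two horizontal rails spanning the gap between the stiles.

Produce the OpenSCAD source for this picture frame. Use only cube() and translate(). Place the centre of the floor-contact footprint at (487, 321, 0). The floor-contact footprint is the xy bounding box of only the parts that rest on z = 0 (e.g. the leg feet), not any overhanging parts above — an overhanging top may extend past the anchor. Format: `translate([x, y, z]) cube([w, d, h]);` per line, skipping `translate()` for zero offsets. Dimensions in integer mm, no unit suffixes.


translate([236, 310, 0]) cube([56, 22, 263]);
translate([682, 310, 0]) cube([56, 22, 263]);
translate([292, 310, 0]) cube([390, 22, 56]);
translate([292, 310, 207]) cube([390, 22, 56]);


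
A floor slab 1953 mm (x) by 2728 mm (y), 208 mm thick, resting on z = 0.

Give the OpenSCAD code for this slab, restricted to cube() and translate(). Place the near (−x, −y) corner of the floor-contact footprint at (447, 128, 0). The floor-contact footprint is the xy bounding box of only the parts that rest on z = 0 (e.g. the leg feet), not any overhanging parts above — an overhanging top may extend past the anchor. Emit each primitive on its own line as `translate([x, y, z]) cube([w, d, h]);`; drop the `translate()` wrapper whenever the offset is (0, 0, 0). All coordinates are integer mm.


translate([447, 128, 0]) cube([1953, 2728, 208]);


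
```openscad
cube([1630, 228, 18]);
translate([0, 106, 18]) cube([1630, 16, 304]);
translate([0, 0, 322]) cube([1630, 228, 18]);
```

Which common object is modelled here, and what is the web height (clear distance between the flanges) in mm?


An I-beam. The web height is 304 mm.

Two wide flanges with a thin centred web — an I-beam. Overall 340 mm minus two 18 mm flanges gives a web of 340 − 2·18 = 304 mm.


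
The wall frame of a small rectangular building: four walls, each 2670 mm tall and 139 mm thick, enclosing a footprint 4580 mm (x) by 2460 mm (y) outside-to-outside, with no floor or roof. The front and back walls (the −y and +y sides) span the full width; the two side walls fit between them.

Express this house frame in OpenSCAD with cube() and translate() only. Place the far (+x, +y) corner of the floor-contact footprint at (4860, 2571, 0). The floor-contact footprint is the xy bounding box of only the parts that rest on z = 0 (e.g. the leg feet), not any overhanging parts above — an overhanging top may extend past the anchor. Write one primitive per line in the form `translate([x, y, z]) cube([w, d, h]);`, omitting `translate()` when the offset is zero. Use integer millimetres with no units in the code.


translate([280, 111, 0]) cube([4580, 139, 2670]);
translate([280, 2432, 0]) cube([4580, 139, 2670]);
translate([280, 250, 0]) cube([139, 2182, 2670]);
translate([4721, 250, 0]) cube([139, 2182, 2670]);


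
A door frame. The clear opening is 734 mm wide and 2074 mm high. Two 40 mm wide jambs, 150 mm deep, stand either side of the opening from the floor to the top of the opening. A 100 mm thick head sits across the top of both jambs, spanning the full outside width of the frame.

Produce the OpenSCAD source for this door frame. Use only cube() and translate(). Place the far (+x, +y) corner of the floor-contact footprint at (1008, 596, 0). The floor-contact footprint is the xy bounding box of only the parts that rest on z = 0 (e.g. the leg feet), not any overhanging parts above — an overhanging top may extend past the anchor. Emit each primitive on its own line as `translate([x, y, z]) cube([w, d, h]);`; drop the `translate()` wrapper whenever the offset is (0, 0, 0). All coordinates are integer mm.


translate([194, 446, 0]) cube([40, 150, 2074]);
translate([968, 446, 0]) cube([40, 150, 2074]);
translate([194, 446, 2074]) cube([814, 150, 100]);


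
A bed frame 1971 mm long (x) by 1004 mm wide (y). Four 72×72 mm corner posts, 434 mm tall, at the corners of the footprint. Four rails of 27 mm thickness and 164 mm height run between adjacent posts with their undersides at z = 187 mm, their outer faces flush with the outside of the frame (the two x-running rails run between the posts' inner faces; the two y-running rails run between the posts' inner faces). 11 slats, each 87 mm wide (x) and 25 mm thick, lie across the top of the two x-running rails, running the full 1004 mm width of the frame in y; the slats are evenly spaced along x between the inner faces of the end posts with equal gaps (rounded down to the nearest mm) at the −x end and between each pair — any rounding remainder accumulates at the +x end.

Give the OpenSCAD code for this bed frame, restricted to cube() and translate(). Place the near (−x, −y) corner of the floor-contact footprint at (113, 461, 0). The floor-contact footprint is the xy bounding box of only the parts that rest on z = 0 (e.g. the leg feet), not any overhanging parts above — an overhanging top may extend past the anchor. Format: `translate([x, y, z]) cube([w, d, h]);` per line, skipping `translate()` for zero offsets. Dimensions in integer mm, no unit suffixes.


// slat z = rail_z + rail_h = 187 + 164 = 351
// slat gap = ⌊(1827 − 11·87) / 12⌋ = 72
translate([113, 461, 0]) cube([72, 72, 434]);
translate([113, 1393, 0]) cube([72, 72, 434]);
translate([2012, 461, 0]) cube([72, 72, 434]);
translate([2012, 1393, 0]) cube([72, 72, 434]);
translate([185, 461, 187]) cube([1827, 27, 164]);
translate([185, 1438, 187]) cube([1827, 27, 164]);
translate([113, 533, 187]) cube([27, 860, 164]);
translate([2057, 533, 187]) cube([27, 860, 164]);
translate([257, 461, 351]) cube([87, 1004, 25]);
translate([416, 461, 351]) cube([87, 1004, 25]);
translate([575, 461, 351]) cube([87, 1004, 25]);
translate([734, 461, 351]) cube([87, 1004, 25]);
translate([893, 461, 351]) cube([87, 1004, 25]);
translate([1052, 461, 351]) cube([87, 1004, 25]);
translate([1211, 461, 351]) cube([87, 1004, 25]);
translate([1370, 461, 351]) cube([87, 1004, 25]);
translate([1529, 461, 351]) cube([87, 1004, 25]);
translate([1688, 461, 351]) cube([87, 1004, 25]);
translate([1847, 461, 351]) cube([87, 1004, 25]);


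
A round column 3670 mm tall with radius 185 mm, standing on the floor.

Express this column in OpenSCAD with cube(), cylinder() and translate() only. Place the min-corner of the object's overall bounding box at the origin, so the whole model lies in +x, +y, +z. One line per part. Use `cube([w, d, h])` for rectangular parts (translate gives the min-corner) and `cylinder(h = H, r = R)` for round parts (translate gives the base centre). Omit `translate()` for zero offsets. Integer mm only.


translate([185, 185, 0]) cylinder(h = 3670, r = 185);


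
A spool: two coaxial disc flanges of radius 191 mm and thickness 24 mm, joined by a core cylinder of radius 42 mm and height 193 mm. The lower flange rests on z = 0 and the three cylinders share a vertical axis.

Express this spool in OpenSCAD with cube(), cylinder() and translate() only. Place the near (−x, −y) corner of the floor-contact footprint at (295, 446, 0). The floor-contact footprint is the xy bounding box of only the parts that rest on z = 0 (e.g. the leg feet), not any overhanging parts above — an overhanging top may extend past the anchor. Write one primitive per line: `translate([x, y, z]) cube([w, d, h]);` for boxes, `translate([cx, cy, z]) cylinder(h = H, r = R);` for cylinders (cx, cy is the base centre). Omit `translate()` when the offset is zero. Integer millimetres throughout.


translate([486, 637, 0]) cylinder(h = 24, r = 191);
translate([486, 637, 24]) cylinder(h = 193, r = 42);
translate([486, 637, 217]) cylinder(h = 24, r = 191);


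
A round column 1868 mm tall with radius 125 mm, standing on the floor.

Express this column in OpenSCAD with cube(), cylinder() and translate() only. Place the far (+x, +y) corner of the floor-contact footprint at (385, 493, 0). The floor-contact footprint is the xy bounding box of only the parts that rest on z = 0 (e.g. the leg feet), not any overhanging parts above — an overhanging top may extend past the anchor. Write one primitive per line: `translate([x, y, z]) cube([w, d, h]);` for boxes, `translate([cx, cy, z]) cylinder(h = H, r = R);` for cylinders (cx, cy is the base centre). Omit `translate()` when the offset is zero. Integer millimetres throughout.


translate([260, 368, 0]) cylinder(h = 1868, r = 125);


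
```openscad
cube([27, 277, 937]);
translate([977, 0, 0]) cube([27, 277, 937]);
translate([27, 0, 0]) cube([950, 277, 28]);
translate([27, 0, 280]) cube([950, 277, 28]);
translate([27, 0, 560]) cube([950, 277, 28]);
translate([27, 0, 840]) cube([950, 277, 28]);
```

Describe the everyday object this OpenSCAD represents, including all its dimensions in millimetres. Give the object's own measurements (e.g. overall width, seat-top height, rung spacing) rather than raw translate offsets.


An open bookshelf. Two side panels, each 27 mm thick, 277 mm deep and 937 mm tall, stand 1004 mm apart (outside-to-outside). Between them sit 4 shelves, each 28 mm thick and 277 mm deep, spanning the full gap between the sides. The bottom shelf rests on the floor (its underside at z = 0) and the clear gap between one shelf's top and the next shelf's underside is 252 mm.


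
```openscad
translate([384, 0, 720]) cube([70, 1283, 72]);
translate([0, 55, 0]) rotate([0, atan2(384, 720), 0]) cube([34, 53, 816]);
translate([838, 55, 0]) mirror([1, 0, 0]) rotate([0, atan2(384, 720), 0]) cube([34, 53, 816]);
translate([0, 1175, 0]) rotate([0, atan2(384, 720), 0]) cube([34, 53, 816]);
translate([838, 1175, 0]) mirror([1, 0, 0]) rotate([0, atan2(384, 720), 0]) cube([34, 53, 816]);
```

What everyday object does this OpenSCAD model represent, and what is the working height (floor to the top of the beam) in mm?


A sawhorse. The overall height is 792 mm.

A beam across two mirrored pairs of raked legs — a sawhorse. The beam's underside is at z = 720 (matching the legs' vertical rise in atan2(384, 720)) and the beam is 72 mm tall, so its top is at 720 + 72 = 792 mm. The raked legs top out at the beam's underside, so that is the highest point.


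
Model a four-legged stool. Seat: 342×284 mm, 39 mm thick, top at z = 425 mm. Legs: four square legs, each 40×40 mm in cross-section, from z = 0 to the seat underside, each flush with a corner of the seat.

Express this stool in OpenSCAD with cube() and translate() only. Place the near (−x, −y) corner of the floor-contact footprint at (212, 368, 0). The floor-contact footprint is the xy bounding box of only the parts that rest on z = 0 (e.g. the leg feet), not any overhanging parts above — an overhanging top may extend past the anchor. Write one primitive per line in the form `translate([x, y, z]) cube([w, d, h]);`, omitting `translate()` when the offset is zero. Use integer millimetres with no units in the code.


translate([212, 368, 386]) cube([342, 284, 39]);
translate([212, 368, 0]) cube([40, 40, 386]);
translate([514, 368, 0]) cube([40, 40, 386]);
translate([212, 612, 0]) cube([40, 40, 386]);
translate([514, 612, 0]) cube([40, 40, 386]);


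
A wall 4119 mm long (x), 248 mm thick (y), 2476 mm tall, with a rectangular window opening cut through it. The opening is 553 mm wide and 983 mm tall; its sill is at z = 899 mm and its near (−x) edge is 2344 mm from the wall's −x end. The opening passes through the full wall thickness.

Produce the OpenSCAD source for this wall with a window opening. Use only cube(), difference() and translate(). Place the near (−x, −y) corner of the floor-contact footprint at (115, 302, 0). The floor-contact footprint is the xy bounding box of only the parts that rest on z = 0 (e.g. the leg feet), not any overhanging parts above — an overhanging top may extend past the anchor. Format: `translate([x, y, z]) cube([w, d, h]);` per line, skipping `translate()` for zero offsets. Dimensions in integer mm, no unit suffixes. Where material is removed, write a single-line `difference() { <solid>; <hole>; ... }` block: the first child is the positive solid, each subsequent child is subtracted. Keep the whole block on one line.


difference() { translate([115, 302, 0]) cube([4119, 248, 2476]); translate([2459, 302, 899]) cube([553, 248, 983]); }


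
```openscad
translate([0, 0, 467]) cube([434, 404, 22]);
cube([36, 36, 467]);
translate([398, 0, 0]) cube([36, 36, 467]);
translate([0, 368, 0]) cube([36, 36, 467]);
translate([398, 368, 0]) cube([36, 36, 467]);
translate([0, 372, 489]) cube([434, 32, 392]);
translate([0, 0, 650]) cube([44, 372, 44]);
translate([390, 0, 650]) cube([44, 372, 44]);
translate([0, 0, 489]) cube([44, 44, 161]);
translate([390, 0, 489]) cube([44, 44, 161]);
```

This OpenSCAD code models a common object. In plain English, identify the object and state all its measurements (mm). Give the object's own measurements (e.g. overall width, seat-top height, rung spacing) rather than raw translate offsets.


A chair. The seat is a 434×404×22 mm slab with its top at z = 489 mm, on four 36×36 mm corner legs (flush with the seat edges, standing on z = 0). A flat backrest 32 mm thick, 392 mm tall, spans the full seat width and rises from the seat top along its +y edge, rear face flush with the rear of the seat. Two armrests of 44×44 mm section run along each side from the seat's front edge to the front of the backrest, top faces 205 mm above the seat top and outer faces flush with the seat's x-edges; a 44×44 mm post under the front of each armrest stands on the seat at the front corner.


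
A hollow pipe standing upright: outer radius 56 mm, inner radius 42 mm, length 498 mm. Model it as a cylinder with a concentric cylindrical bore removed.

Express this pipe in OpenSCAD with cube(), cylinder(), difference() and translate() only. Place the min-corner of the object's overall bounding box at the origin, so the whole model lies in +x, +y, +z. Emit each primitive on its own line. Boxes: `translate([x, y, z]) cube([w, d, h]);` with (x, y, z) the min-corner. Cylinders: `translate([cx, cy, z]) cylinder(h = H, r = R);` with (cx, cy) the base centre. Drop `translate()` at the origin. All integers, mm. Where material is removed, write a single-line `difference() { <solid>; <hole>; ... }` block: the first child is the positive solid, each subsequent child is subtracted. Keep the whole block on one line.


difference() { translate([56, 56, 0]) cylinder(h = 498, r = 56); translate([56, 56, 0]) cylinder(h = 498, r = 42); }


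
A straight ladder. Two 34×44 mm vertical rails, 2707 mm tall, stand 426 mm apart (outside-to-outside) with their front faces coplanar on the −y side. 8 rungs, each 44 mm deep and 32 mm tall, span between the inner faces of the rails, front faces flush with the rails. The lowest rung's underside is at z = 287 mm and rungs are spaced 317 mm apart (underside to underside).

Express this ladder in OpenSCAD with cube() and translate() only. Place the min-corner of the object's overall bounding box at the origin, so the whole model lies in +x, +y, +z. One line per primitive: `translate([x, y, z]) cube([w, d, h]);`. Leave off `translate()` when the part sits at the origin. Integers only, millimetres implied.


// rung span = 426 - 2*34 = 358
// rung[k] z = 287 + k*317
cube([34, 44, 2707]);
translate([392, 0, 0]) cube([34, 44, 2707]);
translate([34, 0, 287]) cube([358, 44, 32]);
translate([34, 0, 604]) cube([358, 44, 32]);
translate([34, 0, 921]) cube([358, 44, 32]);
translate([34, 0, 1238]) cube([358, 44, 32]);
translate([34, 0, 1555]) cube([358, 44, 32]);
translate([34, 0, 1872]) cube([358, 44, 32]);
translate([34, 0, 2189]) cube([358, 44, 32]);
translate([34, 0, 2506]) cube([358, 44, 32]);


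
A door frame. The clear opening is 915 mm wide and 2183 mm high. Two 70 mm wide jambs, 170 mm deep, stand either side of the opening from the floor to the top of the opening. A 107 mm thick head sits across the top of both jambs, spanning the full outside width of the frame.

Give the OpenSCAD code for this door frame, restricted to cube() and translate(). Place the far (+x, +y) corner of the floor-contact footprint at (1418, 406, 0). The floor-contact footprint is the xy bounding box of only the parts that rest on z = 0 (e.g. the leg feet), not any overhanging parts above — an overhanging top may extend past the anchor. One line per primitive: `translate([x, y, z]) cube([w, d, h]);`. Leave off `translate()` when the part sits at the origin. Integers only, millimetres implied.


translate([363, 236, 0]) cube([70, 170, 2183]);
translate([1348, 236, 0]) cube([70, 170, 2183]);
translate([363, 236, 2183]) cube([1055, 170, 107]);


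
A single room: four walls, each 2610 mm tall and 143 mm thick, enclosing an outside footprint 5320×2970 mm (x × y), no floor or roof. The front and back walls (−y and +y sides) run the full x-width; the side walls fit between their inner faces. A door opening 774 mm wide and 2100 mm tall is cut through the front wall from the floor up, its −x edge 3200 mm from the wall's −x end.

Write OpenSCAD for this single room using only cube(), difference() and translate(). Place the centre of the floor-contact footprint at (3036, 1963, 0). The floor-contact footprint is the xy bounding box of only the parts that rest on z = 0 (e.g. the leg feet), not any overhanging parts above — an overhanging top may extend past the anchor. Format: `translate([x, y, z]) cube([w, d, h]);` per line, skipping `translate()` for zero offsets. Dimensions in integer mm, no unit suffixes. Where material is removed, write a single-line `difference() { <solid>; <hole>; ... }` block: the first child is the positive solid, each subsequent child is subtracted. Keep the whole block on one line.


difference() { translate([376, 478, 0]) cube([5320, 143, 2610]); translate([3576, 478, 0]) cube([774, 143, 2100]); }
translate([376, 3305, 0]) cube([5320, 143, 2610]);
translate([376, 621, 0]) cube([143, 2684, 2610]);
translate([5553, 621, 0]) cube([143, 2684, 2610]);


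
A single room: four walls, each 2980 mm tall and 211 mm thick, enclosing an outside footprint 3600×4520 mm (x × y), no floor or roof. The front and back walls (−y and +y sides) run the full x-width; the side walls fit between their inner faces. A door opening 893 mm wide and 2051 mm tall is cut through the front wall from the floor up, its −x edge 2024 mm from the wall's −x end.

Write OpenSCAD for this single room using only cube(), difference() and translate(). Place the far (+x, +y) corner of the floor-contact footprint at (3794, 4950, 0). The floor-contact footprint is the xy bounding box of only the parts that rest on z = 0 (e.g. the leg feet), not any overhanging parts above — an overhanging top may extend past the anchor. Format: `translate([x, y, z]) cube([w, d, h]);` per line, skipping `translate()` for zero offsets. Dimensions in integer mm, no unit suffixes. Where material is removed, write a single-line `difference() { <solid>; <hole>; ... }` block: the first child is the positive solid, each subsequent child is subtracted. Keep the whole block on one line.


difference() { translate([194, 430, 0]) cube([3600, 211, 2980]); translate([2218, 430, 0]) cube([893, 211, 2051]); }
translate([194, 4739, 0]) cube([3600, 211, 2980]);
translate([194, 641, 0]) cube([211, 4098, 2980]);
translate([3583, 641, 0]) cube([211, 4098, 2980]);


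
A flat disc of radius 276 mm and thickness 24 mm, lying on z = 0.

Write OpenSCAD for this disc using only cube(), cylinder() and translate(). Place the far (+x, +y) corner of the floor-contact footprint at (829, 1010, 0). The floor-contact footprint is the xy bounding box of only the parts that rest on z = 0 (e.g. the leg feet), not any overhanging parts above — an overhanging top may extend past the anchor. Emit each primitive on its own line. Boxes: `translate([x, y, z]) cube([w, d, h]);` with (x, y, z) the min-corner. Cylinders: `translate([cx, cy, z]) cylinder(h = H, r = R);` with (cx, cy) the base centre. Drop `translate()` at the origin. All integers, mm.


translate([553, 734, 0]) cylinder(h = 24, r = 276);


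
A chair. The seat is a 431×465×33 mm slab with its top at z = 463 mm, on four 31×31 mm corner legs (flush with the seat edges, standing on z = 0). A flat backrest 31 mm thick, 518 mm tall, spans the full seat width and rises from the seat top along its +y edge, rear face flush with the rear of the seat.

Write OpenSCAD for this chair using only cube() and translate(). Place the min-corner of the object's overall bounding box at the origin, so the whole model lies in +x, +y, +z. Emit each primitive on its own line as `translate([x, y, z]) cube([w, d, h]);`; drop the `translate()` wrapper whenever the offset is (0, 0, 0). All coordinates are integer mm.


translate([0, 0, 430]) cube([431, 465, 33]);
cube([31, 31, 430]);
translate([400, 0, 0]) cube([31, 31, 430]);
translate([0, 434, 0]) cube([31, 31, 430]);
translate([400, 434, 0]) cube([31, 31, 430]);
translate([0, 434, 463]) cube([431, 31, 518]);


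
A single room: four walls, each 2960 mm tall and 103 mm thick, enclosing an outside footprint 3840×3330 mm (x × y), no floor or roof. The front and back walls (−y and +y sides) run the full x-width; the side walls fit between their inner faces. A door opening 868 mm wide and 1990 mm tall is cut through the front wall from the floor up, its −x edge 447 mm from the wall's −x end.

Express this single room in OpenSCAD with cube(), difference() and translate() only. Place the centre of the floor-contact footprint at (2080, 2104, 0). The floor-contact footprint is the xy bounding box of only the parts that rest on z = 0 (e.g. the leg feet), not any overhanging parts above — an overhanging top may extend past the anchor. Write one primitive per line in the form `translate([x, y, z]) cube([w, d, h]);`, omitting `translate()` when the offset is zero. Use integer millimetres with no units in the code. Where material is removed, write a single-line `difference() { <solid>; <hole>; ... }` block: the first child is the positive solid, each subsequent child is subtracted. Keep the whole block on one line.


difference() { translate([160, 439, 0]) cube([3840, 103, 2960]); translate([607, 439, 0]) cube([868, 103, 1990]); }
translate([160, 3666, 0]) cube([3840, 103, 2960]);
translate([160, 542, 0]) cube([103, 3124, 2960]);
translate([3897, 542, 0]) cube([103, 3124, 2960]);


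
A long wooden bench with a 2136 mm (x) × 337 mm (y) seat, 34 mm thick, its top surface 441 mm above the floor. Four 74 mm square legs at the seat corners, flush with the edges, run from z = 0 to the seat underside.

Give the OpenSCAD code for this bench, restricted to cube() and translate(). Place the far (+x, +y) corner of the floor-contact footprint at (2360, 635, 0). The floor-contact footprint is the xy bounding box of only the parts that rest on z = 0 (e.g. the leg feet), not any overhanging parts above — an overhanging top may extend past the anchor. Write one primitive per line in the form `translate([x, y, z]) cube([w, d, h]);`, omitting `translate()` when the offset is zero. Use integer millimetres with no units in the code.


// leg_h = 441 − 34 = 407
translate([224, 298, 407]) cube([2136, 337, 34]);
translate([224, 298, 0]) cube([74, 74, 407]);
translate([224, 561, 0]) cube([74, 74, 407]);
translate([2286, 298, 0]) cube([74, 74, 407]);
translate([2286, 561, 0]) cube([74, 74, 407]);


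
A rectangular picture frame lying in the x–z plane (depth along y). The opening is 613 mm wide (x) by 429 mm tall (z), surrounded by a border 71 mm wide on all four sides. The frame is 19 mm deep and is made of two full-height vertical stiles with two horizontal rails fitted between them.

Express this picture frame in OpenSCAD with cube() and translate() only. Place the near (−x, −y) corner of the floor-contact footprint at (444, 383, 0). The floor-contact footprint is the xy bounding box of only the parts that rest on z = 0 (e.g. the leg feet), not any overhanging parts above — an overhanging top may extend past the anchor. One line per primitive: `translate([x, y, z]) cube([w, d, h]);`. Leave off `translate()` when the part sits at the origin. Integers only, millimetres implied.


translate([444, 383, 0]) cube([71, 19, 571]);
translate([1128, 383, 0]) cube([71, 19, 571]);
translate([515, 383, 0]) cube([613, 19, 71]);
translate([515, 383, 500]) cube([613, 19, 71]);


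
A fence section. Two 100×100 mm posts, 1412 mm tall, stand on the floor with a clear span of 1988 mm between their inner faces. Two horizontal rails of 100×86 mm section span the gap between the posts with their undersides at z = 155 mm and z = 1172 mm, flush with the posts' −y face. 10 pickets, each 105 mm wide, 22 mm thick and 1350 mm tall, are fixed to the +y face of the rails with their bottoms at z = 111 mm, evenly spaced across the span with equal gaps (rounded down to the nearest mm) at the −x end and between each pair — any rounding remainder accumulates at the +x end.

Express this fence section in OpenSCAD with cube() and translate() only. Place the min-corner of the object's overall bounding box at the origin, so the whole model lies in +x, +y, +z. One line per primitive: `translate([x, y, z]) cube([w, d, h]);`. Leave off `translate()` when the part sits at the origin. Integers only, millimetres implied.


cube([100, 100, 1412]);
translate([2088, 0, 0]) cube([100, 100, 1412]);
translate([100, 0, 155]) cube([1988, 100, 86]);
translate([100, 0, 1172]) cube([1988, 100, 86]);
translate([185, 100, 111]) cube([105, 22, 1350]);
translate([375, 100, 111]) cube([105, 22, 1350]);
translate([565, 100, 111]) cube([105, 22, 1350]);
translate([755, 100, 111]) cube([105, 22, 1350]);
translate([945, 100, 111]) cube([105, 22, 1350]);
translate([1135, 100, 111]) cube([105, 22, 1350]);
translate([1325, 100, 111]) cube([105, 22, 1350]);
translate([1515, 100, 111]) cube([105, 22, 1350]);
translate([1705, 100, 111]) cube([105, 22, 1350]);
translate([1895, 100, 111]) cube([105, 22, 1350]);


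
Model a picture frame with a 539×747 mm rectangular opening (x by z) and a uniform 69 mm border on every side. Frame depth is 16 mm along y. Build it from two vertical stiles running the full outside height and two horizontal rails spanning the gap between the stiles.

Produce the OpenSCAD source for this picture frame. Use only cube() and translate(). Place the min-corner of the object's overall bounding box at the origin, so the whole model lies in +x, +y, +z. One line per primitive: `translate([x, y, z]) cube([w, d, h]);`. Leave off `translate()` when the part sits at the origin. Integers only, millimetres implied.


cube([69, 16, 885]);
translate([608, 0, 0]) cube([69, 16, 885]);
translate([69, 0, 0]) cube([539, 16, 69]);
translate([69, 0, 816]) cube([539, 16, 69]);


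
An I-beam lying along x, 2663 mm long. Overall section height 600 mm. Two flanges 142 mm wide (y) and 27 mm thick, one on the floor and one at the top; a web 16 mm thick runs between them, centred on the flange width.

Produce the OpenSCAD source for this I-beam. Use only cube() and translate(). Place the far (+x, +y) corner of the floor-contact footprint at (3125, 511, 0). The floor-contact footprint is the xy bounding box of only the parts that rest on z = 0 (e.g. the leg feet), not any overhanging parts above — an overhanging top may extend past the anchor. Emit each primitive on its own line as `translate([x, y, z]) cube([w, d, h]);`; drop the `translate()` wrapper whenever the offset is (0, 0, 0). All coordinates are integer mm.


translate([462, 369, 0]) cube([2663, 142, 27]);
translate([462, 432, 27]) cube([2663, 16, 546]);
translate([462, 369, 573]) cube([2663, 142, 27]);


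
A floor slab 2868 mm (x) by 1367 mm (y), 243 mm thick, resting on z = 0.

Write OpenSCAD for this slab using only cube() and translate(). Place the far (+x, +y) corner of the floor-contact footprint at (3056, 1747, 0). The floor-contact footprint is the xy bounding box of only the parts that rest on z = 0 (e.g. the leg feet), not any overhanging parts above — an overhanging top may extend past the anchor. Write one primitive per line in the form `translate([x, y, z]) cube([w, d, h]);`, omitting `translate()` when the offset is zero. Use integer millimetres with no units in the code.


translate([188, 380, 0]) cube([2868, 1367, 243]);


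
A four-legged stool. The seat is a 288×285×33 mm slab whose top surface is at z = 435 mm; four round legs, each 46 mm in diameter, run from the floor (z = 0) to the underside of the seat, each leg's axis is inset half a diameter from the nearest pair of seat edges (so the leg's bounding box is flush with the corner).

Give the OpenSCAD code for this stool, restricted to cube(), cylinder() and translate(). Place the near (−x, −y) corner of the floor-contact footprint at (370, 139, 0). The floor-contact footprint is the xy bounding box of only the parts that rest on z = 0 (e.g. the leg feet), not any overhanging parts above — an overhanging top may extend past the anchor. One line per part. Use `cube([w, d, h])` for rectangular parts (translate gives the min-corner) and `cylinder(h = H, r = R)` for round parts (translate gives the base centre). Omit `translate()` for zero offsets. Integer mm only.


translate([370, 139, 402]) cube([288, 285, 33]);
translate([393, 162, 0]) cylinder(h = 402, r = 23);
translate([635, 162, 0]) cylinder(h = 402, r = 23);
translate([393, 401, 0]) cylinder(h = 402, r = 23);
translate([635, 401, 0]) cylinder(h = 402, r = 23);


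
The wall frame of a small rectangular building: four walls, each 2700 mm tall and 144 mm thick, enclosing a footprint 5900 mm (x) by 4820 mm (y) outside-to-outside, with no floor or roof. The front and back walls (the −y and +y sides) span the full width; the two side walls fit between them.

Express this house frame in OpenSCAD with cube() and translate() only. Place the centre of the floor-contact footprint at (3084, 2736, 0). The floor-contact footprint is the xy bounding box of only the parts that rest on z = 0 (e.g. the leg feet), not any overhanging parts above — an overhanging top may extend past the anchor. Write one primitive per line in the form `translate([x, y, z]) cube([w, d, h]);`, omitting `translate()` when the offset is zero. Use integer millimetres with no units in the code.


translate([134, 326, 0]) cube([5900, 144, 2700]);
translate([134, 5002, 0]) cube([5900, 144, 2700]);
translate([134, 470, 0]) cube([144, 4532, 2700]);
translate([5890, 470, 0]) cube([144, 4532, 2700]);


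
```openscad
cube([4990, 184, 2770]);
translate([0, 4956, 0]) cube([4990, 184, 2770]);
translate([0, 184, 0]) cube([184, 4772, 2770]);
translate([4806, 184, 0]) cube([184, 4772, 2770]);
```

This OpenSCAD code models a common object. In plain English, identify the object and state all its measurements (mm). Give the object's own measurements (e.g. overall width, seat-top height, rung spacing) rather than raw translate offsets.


The wall frame of a small rectangular building: four walls, each 2770 mm tall and 184 mm thick, enclosing a footprint 4990 mm (x) by 5140 mm (y) outside-to-outside, with no floor or roof. The front and back walls (the −y and +y sides) span the full width; the two side walls fit between them.


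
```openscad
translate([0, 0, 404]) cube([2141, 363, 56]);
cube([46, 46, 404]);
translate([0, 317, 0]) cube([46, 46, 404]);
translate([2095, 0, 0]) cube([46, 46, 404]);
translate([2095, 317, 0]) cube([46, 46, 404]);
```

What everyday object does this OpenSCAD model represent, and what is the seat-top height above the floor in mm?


A bench. The seat-top height is 460 mm.

A long slab on four corner posts — a bench. The slab sits at z = 404 with thickness 56, so the top is 404 + 56 = 460 mm.


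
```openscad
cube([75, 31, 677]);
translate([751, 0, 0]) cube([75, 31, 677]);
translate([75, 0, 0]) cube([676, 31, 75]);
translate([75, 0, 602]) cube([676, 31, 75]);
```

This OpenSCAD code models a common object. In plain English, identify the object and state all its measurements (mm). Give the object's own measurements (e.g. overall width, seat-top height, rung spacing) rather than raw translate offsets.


A rectangular picture frame lying in the x–z plane (depth along y). The opening is 676 mm wide (x) by 527 mm tall (z), surrounded by a border 75 mm wide on all four sides. The frame is 31 mm deep and is made of two full-height vertical stiles with two horizontal rails fitted between them.


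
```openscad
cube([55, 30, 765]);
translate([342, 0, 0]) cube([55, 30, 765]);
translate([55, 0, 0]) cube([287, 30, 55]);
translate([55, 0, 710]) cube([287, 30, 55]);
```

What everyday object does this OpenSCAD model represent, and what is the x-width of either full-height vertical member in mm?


A picture frame. The border width is 55 mm.

Four thin pieces enclosing a rectangular opening — a picture frame. The two full-height stiles are 765 mm tall; the top rail sits at z = 710 and is 55 mm tall, so the border above the opening is 765 − 710 = 55 mm, matching the stile x-width.


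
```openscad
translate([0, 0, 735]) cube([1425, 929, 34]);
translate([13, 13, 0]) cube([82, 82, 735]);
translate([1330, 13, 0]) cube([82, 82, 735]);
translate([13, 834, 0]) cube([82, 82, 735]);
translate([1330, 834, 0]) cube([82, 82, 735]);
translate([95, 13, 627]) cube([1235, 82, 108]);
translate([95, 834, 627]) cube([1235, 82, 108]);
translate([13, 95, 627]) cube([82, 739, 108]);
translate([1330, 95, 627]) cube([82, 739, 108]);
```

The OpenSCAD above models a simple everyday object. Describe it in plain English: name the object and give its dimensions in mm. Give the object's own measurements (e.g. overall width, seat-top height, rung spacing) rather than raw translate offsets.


A rectangular dining table. The top is 1425×929×34 mm with its upper surface at z = 769 mm. It stands on four 82×82 mm square legs, each inset 13 mm from the nearest pair of top edges, running from the floor to the underside of the top. Four apron rails, 82 mm thick and 108 mm tall, run between adjacent legs with their top edges flush with the underside of the top and their outer faces flush with the legs' outer faces.


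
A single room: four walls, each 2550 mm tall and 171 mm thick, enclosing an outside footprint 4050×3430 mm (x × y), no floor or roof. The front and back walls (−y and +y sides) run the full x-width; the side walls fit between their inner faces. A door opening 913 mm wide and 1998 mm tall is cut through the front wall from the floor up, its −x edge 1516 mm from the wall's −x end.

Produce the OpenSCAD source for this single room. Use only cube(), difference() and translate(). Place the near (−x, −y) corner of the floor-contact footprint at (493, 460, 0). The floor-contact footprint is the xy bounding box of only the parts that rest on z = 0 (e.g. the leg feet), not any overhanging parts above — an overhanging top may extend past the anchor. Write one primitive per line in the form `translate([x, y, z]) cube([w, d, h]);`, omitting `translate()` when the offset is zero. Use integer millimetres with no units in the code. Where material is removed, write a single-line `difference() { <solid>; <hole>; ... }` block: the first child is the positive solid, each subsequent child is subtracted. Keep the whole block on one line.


difference() { translate([493, 460, 0]) cube([4050, 171, 2550]); translate([2009, 460, 0]) cube([913, 171, 1998]); }
translate([493, 3719, 0]) cube([4050, 171, 2550]);
translate([493, 631, 0]) cube([171, 3088, 2550]);
translate([4372, 631, 0]) cube([171, 3088, 2550]);


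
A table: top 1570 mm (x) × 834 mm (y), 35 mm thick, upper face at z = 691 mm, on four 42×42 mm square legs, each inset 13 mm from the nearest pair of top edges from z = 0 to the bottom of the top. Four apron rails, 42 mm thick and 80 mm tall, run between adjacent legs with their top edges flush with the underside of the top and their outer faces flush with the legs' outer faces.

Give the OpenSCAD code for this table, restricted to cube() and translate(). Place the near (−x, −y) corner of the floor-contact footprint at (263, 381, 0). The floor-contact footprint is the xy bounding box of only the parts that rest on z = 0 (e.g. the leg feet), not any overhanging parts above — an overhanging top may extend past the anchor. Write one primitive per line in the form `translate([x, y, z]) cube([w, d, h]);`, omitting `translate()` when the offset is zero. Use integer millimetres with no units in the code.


// leg_h = 691 - 35 = 656
// apron z = 656 - 80 = 576
translate([250, 368, 656]) cube([1570, 834, 35]);
translate([263, 381, 0]) cube([42, 42, 656]);
translate([1765, 381, 0]) cube([42, 42, 656]);
translate([263, 1147, 0]) cube([42, 42, 656]);
translate([1765, 1147, 0]) cube([42, 42, 656]);
translate([305, 381, 576]) cube([1460, 42, 80]);
translate([305, 1147, 576]) cube([1460, 42, 80]);
translate([263, 423, 576]) cube([42, 724, 80]);
translate([1765, 423, 576]) cube([42, 724, 80]);


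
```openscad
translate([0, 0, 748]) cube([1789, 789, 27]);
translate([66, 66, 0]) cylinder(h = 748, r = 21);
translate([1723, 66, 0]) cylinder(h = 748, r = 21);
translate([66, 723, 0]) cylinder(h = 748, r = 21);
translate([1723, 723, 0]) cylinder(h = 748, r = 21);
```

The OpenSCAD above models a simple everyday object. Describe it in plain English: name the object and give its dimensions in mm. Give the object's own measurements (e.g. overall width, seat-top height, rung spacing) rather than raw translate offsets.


A table: top 1789 mm (x) × 789 mm (y), 27 mm thick, upper face at z = 775 mm, on four round legs of 42 mm diameter, each leg's bounding box inset 45 mm from the nearest pair of top edges from z = 0 to the bottom of the top.


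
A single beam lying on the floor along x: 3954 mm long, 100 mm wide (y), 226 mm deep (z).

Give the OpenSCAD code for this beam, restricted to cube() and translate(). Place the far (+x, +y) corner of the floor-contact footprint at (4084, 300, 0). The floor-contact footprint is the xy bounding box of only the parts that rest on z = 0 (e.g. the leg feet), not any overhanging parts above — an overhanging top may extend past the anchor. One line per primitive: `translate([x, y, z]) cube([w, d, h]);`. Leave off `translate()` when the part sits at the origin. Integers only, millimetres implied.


translate([130, 200, 0]) cube([3954, 100, 226]);
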